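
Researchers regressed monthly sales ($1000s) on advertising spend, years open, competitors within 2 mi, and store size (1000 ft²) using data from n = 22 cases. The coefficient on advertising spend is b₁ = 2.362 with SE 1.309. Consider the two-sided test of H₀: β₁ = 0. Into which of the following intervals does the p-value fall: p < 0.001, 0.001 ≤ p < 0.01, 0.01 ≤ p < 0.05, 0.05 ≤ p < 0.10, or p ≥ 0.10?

t = 2.362 / 1.309 = 1.804.
df = n − k − 1 = 22 − 4 − 1 = 17.
Two-sided p = 2·P(T_{17} > |t|) ≈ 0.0889.
So 0.05 ≤ p < 0.10.

0.05 ≤ p < 0.10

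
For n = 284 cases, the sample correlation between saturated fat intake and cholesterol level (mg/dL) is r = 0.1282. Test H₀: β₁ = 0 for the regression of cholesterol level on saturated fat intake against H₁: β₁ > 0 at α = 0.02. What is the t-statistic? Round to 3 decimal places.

t = 2.171

t = r·√(n − 2)/√(1 − r²) = 0.1282·√282/√0.983565 = 2.171.
df = n − 2 = 282.
One-sided p ≈ 0.0154, which is < 0.02, so reject H₀.
There is evidence of a linear association between saturated fat intake and cholesterol level.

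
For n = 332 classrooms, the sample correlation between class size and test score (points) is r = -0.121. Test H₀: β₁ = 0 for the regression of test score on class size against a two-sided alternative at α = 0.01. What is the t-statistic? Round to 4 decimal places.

t = r·√(n − 2)/√(1 − r²) = -0.121·√330/√0.985359 = -2.2143.
df = n − 2 = 330.
Two-sided p ≈ 0.0275, which is ≥ 0.01, so fail to reject H₀.
The data do not give significant evidence of a linear association between class size and test score.

t = -2.2143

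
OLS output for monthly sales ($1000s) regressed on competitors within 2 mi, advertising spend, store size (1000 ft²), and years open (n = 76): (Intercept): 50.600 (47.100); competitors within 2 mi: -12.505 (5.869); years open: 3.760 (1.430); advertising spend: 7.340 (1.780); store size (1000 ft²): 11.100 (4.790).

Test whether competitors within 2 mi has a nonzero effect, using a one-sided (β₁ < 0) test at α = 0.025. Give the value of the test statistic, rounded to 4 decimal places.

t = -2.1307

Read off: b = -12.505, SE = 5.869 for competitors within 2 mi.
H₀: β₁ = 0 vs H₁: β₁ < 0.
t = -12.505 / 5.869 = -2.1307.
df = n − k − 1 = 76 − 4 − 1 = 71.
One-sided p ≈ 0.0183, which is < 0.025, so reject H₀.
There is evidence that the true slope on competitors within 2 mi is negative, holding the other predictors fixed.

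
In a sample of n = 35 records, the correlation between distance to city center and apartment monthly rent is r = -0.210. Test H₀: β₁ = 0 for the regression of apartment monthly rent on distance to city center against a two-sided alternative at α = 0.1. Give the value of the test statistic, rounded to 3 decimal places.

t = -1.234

t = r·√(n − 2)/√(1 − r²) = -0.210·√33/√0.9559 = -1.234.
df = n − 2 = 33.
Two-sided p ≈ 0.2260, which is ≥ 0.1, so fail to reject H₀.
The data do not give significant evidence of a linear association between distance to city center and apartment monthly rent.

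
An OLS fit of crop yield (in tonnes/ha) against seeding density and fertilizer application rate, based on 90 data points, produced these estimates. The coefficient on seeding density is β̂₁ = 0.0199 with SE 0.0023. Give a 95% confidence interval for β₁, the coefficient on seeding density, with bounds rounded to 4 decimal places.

df = n − k − 1 = 90 − 2 − 1 = 87.
t* = t_{0.025, 87} = 1.987608.
Margin = t* × SE = 1.987608 × 0.0023 = 0.004571.
CI: 0.0199 ± 0.004571 → (0.0153, 0.0245).
With 95% confidence, each one-unit increase in seeding density is associated with a change of between 0.0153 and 0.0245 tonnes/ha in crop yield, holding the other predictors fixed.

(0.0153, 0.0245)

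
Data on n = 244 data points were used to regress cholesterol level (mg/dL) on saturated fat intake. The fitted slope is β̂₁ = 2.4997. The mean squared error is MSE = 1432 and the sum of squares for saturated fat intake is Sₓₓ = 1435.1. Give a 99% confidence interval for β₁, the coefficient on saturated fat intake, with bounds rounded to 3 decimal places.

(-0.094, 5.093)

SE(β̂₁) = √(MSE/Sₓₓ) = √(1432/1435.1) = 0.998919.
df = n − 2 = 242.
t* = t_{0.005, 242} = 2.596297.
Margin = t* × SE = 2.596297 × 0.998919 = 2.59349.
CI: 2.4997 ± 2.59349 → (-0.094, 5.093).
With 99% confidence, each one-unit increase in saturated fat intake is associated with a change of between -0.094 and 5.093 mg/dL in cholesterol level.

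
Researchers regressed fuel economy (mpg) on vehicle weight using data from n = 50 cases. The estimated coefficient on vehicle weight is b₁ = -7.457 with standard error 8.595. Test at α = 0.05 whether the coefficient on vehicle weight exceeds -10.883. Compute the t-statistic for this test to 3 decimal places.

H₀: β₁ = -10.883 vs H₁: β₁ > -10.883.
t = (b₁ − β₁⁰)/SE = (-7.457 − (-10.883)) / 8.595 = 0.399.
df = n − 2 = 50 − 2 = 48.
One-sided p ≈ 0.3460, which is ≥ 0.05, so fail to reject H₀.
The data do not give significant evidence that the true slope on vehicle weight exceeds -10.883 mpg per unit.

t = 0.399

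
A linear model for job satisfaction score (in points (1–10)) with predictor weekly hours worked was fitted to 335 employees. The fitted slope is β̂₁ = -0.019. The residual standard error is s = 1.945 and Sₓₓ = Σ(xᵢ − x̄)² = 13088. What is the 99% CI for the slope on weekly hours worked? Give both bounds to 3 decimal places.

SE(β̂₁) = s/√Sₓₓ = 1.945/√13088 = 0.0170013.
df = n − 2 = 333.
t* = t_{0.005, 333} = 2.590674.
Margin = t* × SE = 2.590674 × 0.0170013 = 0.04404.
CI: -0.019 ± 0.04404 → (-0.063, 0.025).
With 99% confidence, each one-unit increase in weekly hours worked is associated with a change of between -0.063 and 0.025 points (1–10) in job satisfaction score.

(-0.063, 0.025)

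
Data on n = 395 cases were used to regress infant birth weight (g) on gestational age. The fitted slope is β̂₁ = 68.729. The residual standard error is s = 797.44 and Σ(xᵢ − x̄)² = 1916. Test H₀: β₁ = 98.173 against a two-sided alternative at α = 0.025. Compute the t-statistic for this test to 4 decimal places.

t = -1.6162

SE(β̂₁) = s/√Sₓₓ = 797.44/√1916 = 18.218.
t = (68.729 − 98.173) / 18.218 = -1.6162.
df = n − 2 = 393.
Two-sided p ≈ 0.1069, which is ≥ 0.025, so fail to reject H₀.
The data are consistent with a true slope of 98.173 g per unit of gestational age.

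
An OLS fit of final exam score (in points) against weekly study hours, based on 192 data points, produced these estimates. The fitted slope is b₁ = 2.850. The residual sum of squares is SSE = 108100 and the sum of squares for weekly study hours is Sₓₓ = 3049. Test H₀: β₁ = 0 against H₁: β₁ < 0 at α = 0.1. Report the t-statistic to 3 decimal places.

t = 6.598

MSE = SSE/(n − 2) = 108100/190 = 568.947.
SE(b₁) = √(MSE/Sₓₓ) = √(568.947/3049) = 0.431974.
t = 2.850 / 0.431974 = 6.598.
df = n − 2 = 190.
One-sided p ≈ 1.0000, which is ≥ 0.1, so fail to reject H₀.
The data do not give significant evidence that the true slope on weekly study hours is negative.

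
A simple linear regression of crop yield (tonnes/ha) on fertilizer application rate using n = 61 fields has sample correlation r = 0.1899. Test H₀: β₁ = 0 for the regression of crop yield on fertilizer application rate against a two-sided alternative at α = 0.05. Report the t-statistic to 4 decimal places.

t = 1.4857

t = r·√(n − 2)/√(1 − r²) = 0.1899·√59/√0.963938 = 1.4857.
df = n − 2 = 59.
Two-sided p ≈ 0.1427, which is ≥ 0.05, so fail to reject H₀.
The data do not give significant evidence of a linear association between fertilizer application rate and crop yield.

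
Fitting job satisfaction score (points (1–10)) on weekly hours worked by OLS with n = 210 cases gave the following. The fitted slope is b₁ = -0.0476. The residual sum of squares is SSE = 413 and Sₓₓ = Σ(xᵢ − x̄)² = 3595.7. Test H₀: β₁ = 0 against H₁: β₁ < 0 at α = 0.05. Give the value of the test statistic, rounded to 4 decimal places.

MSE = SSE/(n − 2) = 413/208 = 1.98558.
SE(b₁) = √(MSE/Sₓₓ) = √(1.98558/3595.7) = 0.0234991.
t = -0.0476 / 0.0234991 = -2.0256.
df = n − 2 = 208.
One-sided p ≈ 0.0220, which is < 0.05, so reject H₀.
There is evidence that the true slope on weekly hours worked is negative.

t = -2.0256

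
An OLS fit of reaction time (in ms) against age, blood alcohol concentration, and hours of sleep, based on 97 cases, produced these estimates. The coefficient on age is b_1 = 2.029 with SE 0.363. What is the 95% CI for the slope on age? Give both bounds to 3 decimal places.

(1.308, 2.750)

df = n − k − 1 = 97 − 3 − 1 = 93.
t* = t_{0.025, 93} = 1.985802.
Margin = t* × SE = 1.985802 × 0.363 = 0.72085.
CI: 2.029 ± 0.72085 → (1.308, 2.750).
With 95% confidence, each one-unit increase in age is associated with a change of between 1.308 and 2.750 ms in reaction time, holding the other predictors fixed.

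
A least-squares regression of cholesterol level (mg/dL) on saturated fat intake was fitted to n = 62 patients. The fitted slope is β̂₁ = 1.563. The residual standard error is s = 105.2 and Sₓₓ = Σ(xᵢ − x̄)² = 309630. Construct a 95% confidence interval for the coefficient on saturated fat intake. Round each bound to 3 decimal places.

(1.185, 1.941)

SE(β̂₁) = s/√Sₓₓ = 105.2/√309630 = 0.189058.
df = n − 2 = 60.
t* = t_{0.025, 60} = 2.000298.
Margin = t* × SE = 2.000298 × 0.189058 = 0.37817.
CI: 1.563 ± 0.37817 → (1.185, 1.941).
With 95% confidence, each one-unit increase in saturated fat intake is associated with a change of between 1.185 and 1.941 mg/dL in cholesterol level.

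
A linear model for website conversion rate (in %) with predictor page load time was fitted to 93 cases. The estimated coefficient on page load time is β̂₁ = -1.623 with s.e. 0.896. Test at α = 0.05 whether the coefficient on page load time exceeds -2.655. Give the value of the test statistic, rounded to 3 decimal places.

t = 1.152

H₀: β₁ = -2.655 vs H₁: β₁ > -2.655.
t = (β̂₁ − β₁⁰)/SE = (-1.623 − (-2.655)) / 0.896 = 1.152.
df = n − 2 = 93 − 2 = 91.
One-sided p ≈ 0.1262, which is ≥ 0.05, so fail to reject H₀.
The data do not give significant evidence that the true slope on page load time exceeds -2.655 % per unit.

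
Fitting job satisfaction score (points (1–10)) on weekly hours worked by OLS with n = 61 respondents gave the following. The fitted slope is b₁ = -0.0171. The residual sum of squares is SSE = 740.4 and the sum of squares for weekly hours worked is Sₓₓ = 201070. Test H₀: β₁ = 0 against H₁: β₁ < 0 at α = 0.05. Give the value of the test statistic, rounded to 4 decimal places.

t = -2.1645

MSE = SSE/(n − 2) = 740.4/59 = 12.5492.
SE(b₁) = √(MSE/Sₓₓ) = √(12.5492/201070) = 0.00790012.
t = -0.0171 / 0.00790012 = -2.1645.
df = n − 2 = 59.
One-sided p ≈ 0.0172, which is < 0.05, so reject H₀.
There is evidence that the true slope on weekly hours worked is negative.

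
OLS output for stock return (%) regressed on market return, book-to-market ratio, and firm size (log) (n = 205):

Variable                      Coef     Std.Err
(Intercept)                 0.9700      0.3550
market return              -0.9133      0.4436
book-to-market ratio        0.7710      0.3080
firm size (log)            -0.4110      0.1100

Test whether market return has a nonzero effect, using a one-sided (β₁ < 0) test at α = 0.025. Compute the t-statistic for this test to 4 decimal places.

t = -2.0588

Read off: b = -0.9133, SE = 0.4436 for market return.
H₀: β₁ = 0 vs H₁: β₁ < 0.
t = -0.9133 / 0.4436 = -2.0588.
df = n − k − 1 = 205 − 3 − 1 = 201.
One-sided p ≈ 0.0204, which is < 0.025, so reject H₀.
There is evidence that the true slope on market return is negative, holding the other predictors fixed.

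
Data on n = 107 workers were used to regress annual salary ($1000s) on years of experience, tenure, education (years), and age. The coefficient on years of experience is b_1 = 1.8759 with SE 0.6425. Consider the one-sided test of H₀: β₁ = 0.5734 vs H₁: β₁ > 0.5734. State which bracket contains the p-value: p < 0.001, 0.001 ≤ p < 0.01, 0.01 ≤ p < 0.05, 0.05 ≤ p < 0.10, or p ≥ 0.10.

t = (1.8759 − 0.5734) / 0.6425 = 2.027.
df = n − k − 1 = 107 − 4 − 1 = 102.
One-sided p = P(T_{102} > t) ≈ 0.0226.
So 0.01 ≤ p < 0.05.

0.01 ≤ p < 0.05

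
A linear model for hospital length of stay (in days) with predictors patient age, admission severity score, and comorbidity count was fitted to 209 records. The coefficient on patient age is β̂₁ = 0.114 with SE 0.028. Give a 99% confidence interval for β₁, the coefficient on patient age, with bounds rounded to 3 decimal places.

df = n − k − 1 = 209 − 3 − 1 = 205.
t* = t_{0.005, 205} = 2.600024.
Margin = t* × SE = 2.600024 × 0.028 = 0.07280.
CI: 0.114 ± 0.07280 → (0.041, 0.187).
With 99% confidence, each one-unit increase in patient age is associated with a change of between 0.041 and 0.187 days in hospital length of stay, holding the other predictors fixed.

(0.041, 0.187)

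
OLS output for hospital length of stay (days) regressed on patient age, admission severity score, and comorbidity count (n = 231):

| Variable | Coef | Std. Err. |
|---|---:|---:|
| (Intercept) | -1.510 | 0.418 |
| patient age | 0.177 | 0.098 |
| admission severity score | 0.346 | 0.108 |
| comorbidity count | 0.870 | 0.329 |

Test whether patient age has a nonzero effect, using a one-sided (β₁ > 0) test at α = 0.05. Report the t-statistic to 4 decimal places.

t = 1.8061

Read off: b = 0.177, SE = 0.098 for patient age.
H₀: β₁ = 0 vs H₁: β₁ > 0.
t = 0.177 / 0.098 = 1.8061.
df = n − k − 1 = 231 − 3 − 1 = 227.
One-sided p ≈ 0.0361, which is < 0.05, so reject H₀.
There is evidence that the true slope on patient age is positive, holding the other predictors fixed.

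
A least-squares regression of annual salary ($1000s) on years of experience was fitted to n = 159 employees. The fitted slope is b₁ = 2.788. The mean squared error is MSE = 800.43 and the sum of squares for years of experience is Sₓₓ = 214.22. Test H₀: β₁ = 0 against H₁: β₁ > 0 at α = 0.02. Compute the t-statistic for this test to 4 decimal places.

SE(b₁) = √(MSE/Sₓₓ) = √(800.43/214.22) = 1.933.
t = 2.788 / 1.933 = 1.4423.
df = n − 2 = 157.
One-sided p ≈ 0.0756, which is ≥ 0.02, so fail to reject H₀.
The data do not give significant evidence that the true slope on years of experience is positive.

t = 1.4423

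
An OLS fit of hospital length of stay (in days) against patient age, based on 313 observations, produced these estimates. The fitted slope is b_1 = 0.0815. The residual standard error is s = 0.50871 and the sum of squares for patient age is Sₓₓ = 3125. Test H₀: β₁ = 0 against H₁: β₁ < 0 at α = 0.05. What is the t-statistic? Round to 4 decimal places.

SE(b_1) = s/√Sₓₓ = 0.50871/√3125 = 0.00910008.
t = 0.0815 / 0.00910008 = 8.9560.
df = n − 2 = 311.
One-sided p ≈ 1.0000, which is ≥ 0.05, so fail to reject H₀.
The data do not give significant evidence that the true slope on patient age is negative.

t = 8.9560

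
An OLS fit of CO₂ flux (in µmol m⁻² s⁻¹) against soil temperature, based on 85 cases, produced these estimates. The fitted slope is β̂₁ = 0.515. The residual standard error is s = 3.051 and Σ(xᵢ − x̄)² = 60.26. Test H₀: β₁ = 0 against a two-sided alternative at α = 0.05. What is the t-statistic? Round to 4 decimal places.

t = 1.3103

SE(β̂₁) = s/√Sₓₓ = 3.051/√60.26 = 0.393032.
t = 0.515 / 0.393032 = 1.3103.
df = n − 2 = 83.
Two-sided p ≈ 0.1937, which is ≥ 0.05, so fail to reject H₀.
The data do not give significant evidence of an association between soil temperature and CO₂ flux.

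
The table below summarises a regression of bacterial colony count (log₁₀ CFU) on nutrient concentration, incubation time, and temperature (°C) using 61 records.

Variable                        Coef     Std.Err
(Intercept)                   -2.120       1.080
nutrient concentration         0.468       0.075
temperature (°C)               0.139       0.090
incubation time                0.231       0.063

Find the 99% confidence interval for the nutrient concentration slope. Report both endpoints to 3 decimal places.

(0.268, 0.668)

Read off: b = 0.468, SE = 0.075 for nutrient concentration.
df = n − k − 1 = 61 − 3 − 1 = 57.
t* = t_{0.005, 57} = 2.66487.
Margin = t* × SE = 2.66487 × 0.075 = 0.19987.
CI: 0.468 ± 0.19987 → (0.268, 0.668).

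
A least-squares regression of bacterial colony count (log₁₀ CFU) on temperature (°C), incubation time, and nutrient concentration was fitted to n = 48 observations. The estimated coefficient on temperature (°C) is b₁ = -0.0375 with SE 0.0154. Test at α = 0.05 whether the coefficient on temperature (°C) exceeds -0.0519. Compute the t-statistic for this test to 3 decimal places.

H₀: β₁ = -0.0519 vs H₁: β₁ > -0.0519.
t = (b₁ − β₁⁰)/SE = (-0.0375 − (-0.0519)) / 0.0154 = 0.935.
df = n − k − 1 = 48 − 3 − 1 = 44.
One-sided p ≈ 0.1774, which is ≥ 0.05, so fail to reject H₀.
The data do not give significant evidence that the true slope on temperature (°C) exceeds -0.0519 log₁₀ CFU per unit, holding the other predictors fixed.

t = 0.935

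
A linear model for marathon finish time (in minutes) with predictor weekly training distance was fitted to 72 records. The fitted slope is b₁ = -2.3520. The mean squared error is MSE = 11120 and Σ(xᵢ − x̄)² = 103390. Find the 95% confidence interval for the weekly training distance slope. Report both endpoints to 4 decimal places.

(-3.0061, -1.6979)

SE(b₁) = √(MSE/Sₓₓ) = √(11120/103390) = 0.327954.
df = n − 2 = 70.
t* = t_{0.025, 70} = 1.994437.
Margin = t* × SE = 1.994437 × 0.327954 = 0.654084.
CI: -2.3520 ± 0.654084 → (-3.0061, -1.6979).
With 95% confidence, each one-unit increase in weekly training distance is associated with a change of between -3.0061 and -1.6979 minutes in marathon finish time.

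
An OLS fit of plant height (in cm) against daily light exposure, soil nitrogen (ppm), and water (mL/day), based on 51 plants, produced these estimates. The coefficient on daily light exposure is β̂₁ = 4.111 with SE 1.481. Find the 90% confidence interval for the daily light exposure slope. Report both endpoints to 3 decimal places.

(1.626, 6.596)

df = n − k − 1 = 51 − 3 − 1 = 47.
t* = t_{0.05, 47} = 1.677927.
Margin = t* × SE = 1.677927 × 1.481 = 2.48501.
CI: 4.111 ± 2.48501 → (1.626, 6.596).
With 90% confidence, each one-unit increase in daily light exposure is associated with a change of between 1.626 and 6.596 cm in plant height, holding the other predictors fixed.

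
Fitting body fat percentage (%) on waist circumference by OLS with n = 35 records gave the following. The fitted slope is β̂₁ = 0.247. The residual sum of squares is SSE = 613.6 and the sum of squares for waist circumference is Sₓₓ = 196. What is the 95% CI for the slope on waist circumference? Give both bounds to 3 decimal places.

MSE = SSE/(n − 2) = 613.6/33 = 18.5939.
SE(β̂₁) = √(MSE/Sₓₓ) = √(18.5939/196) = 0.308005.
df = n − 2 = 33.
t* = t_{0.025, 33} = 2.034515.
Margin = t* × SE = 2.034515 × 0.308005 = 0.62664.
CI: 0.247 ± 0.62664 → (-0.380, 0.874).
With 95% confidence, each one-unit increase in waist circumference is associated with a change of between -0.380 and 0.874 % in body fat percentage.

(-0.380, 0.874)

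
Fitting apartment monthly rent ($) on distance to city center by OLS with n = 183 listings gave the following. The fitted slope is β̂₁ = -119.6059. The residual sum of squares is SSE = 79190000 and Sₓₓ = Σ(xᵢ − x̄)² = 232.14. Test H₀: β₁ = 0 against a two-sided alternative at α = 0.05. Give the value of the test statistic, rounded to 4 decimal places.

t = -2.7551

MSE = SSE/(n − 2) = 79190000/181 = 437514.
SE(β̂₁) = √(MSE/Sₓₓ) = √(437514/232.14) = 43.4131.
t = -119.6059 / 43.4131 = -2.7551.
df = n − 2 = 181.
Two-sided p ≈ 0.0065, which is < 0.05, so reject H₀.
There is evidence that distance to city center is associated with apartment monthly rent.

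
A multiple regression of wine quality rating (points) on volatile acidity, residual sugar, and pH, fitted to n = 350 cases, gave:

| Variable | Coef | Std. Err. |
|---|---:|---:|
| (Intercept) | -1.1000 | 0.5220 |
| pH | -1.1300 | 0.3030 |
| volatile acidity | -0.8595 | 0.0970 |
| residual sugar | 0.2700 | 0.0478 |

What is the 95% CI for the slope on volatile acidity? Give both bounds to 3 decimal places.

Read off: b = -0.8595, SE = 0.0970 for volatile acidity.
df = n − k − 1 = 350 − 3 − 1 = 346.
t* = t_{0.025, 346} = 1.966844.
Margin = t* × SE = 1.966844 × 0.0970 = 0.19078.
CI: -0.8595 ± 0.19078 → (-1.050, -0.669).

(-1.050, -0.669)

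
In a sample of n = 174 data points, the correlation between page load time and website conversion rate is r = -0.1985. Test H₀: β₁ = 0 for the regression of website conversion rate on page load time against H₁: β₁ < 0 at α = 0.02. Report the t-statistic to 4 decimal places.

t = r·√(n − 2)/√(1 − r²) = -0.1985·√172/√0.960598 = -2.6562.
df = n − 2 = 172.
One-sided p ≈ 0.0043, which is < 0.02, so reject H₀.
There is evidence of a linear association between page load time and website conversion rate.

t = -2.6562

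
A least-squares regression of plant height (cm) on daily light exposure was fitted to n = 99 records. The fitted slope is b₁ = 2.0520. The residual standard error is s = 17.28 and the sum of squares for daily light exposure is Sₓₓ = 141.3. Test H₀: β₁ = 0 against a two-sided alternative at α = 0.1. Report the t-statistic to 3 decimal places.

SE(b₁) = s/√Sₓₓ = 17.28/√141.3 = 1.45369.
t = 2.0520 / 1.45369 = 1.412.
df = n − 2 = 97.
Two-sided p ≈ 0.1613, which is ≥ 0.1, so fail to reject H₀.
The data do not give significant evidence of an association between daily light exposure and plant height.

t = 1.412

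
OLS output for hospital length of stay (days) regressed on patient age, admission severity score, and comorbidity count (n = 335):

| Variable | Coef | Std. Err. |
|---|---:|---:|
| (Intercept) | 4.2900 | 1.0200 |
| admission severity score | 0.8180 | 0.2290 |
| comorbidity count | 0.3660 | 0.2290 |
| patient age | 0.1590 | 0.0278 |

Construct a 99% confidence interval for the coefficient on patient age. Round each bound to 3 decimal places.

Read off: b = 0.1590, SE = 0.0278 for patient age.
df = n − k − 1 = 335 − 3 − 1 = 331.
t* = t_{0.005, 331} = 2.590764.
Margin = t* × SE = 2.590764 × 0.0278 = 0.07202.
CI: 0.1590 ± 0.07202 → (0.087, 0.231).

(0.087, 0.231)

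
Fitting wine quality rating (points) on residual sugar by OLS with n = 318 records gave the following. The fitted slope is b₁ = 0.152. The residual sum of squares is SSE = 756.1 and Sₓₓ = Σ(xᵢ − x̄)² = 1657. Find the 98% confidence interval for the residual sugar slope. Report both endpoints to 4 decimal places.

MSE = SSE/(n − 2) = 756.1/316 = 2.39272.
SE(b₁) = √(MSE/Sₓₓ) = √(2.39272/1657) = 0.0380001.
df = n − 2 = 316.
t* = t_{0.01, 316} = 2.338206.
Margin = t* × SE = 2.338206 × 0.0380001 = 0.088852.
CI: 0.152 ± 0.088852 → (0.0631, 0.2409).
With 98% confidence, each one-unit increase in residual sugar is associated with a change of between 0.0631 and 0.2409 points in wine quality rating.

(0.0631, 0.2409)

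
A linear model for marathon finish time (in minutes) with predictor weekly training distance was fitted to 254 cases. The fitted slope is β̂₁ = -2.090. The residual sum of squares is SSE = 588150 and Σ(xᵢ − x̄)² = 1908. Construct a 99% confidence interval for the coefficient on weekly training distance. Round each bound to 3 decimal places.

MSE = SSE/(n − 2) = 588150/252 = 2333.93.
SE(β̂₁) = √(MSE/Sₓₓ) = √(2333.93/1908) = 1.106.
df = n − 2 = 252.
t* = t_{0.005, 252} = 2.595479.
Margin = t* × SE = 2.595479 × 1.106 = 2.87060.
CI: -2.090 ± 2.87060 → (-4.961, 0.781).
With 99% confidence, each one-unit increase in weekly training distance is associated with a change of between -4.961 and 0.781 minutes in marathon finish time.

(-4.961, 0.781)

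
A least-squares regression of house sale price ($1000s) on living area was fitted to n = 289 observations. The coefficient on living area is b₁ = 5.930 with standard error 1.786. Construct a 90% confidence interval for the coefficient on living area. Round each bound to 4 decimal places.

(2.9828, 8.8772)

df = n − 2 = 289 − 2 = 287.
t* = t_{0.05, 287} = 1.65018.
Margin = t* × SE = 1.65018 × 1.786 = 2.947222.
CI: 5.930 ± 2.947222 → (2.9828, 8.8772).
With 90% confidence, each one-unit increase in living area is associated with a change of between 2.9828 and 8.8772 $1000s in house sale price.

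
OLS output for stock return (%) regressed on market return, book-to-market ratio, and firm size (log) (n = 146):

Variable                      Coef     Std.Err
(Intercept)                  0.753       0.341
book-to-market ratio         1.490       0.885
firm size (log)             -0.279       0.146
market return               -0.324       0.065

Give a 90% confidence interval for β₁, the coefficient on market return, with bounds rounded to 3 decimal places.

(-0.432, -0.216)

Read off: b = -0.324, SE = 0.065 for market return.
df = n − k − 1 = 146 − 3 − 1 = 142.
t* = t_{0.05, 142} = 1.655655.
Margin = t* × SE = 1.655655 × 0.065 = 0.10762.
CI: -0.324 ± 0.10762 → (-0.432, -0.216).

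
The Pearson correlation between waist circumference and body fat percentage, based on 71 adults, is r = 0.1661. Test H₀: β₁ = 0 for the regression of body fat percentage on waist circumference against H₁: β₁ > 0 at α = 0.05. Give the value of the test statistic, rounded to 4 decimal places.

t = 1.3992

t = r·√(n − 2)/√(1 − r²) = 0.1661·√69/√0.972411 = 1.3992.
df = n − 2 = 69.
One-sided p ≈ 0.0831, which is ≥ 0.05, so fail to reject H₀.
The data do not give significant evidence of a linear association between waist circumference and body fat percentage.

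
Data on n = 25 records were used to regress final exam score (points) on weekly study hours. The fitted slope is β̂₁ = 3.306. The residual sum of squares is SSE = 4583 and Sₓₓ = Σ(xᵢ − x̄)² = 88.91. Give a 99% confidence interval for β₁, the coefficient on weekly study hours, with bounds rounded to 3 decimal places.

MSE = SSE/(n − 2) = 4583/23 = 199.261.
SE(β̂₁) = √(MSE/Sₓₓ) = √(199.261/88.91) = 1.49705.
df = n − 2 = 23.
t* = t_{0.005, 23} = 2.807336.
Margin = t* × SE = 2.807336 × 1.49705 = 4.20272.
CI: 3.306 ± 4.20272 → (-0.897, 7.509).
With 99% confidence, each one-unit increase in weekly study hours is associated with a change of between -0.897 and 7.509 points in final exam score.

(-0.897, 7.509)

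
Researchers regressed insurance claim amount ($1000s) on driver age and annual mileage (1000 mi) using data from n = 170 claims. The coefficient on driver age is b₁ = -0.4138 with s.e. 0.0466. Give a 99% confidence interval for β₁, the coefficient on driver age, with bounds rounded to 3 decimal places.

df = n − k − 1 = 170 − 2 − 1 = 167.
t* = t_{0.005, 167} = 2.605589.
Margin = t* × SE = 2.605589 × 0.0466 = 0.12142.
CI: -0.4138 ± 0.12142 → (-0.535, -0.292).
With 99% confidence, each one-unit increase in driver age is associated with a change of between -0.535 and -0.292 $1000s in insurance claim amount, holding the other predictors fixed.

(-0.535, -0.292)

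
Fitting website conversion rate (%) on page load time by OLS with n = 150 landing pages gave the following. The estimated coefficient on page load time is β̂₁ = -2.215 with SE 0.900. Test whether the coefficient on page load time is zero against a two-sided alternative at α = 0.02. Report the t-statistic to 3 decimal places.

t = -2.461

H₀: β₁ = 0 vs H₁: β₁ ≠ 0.
t = (β̂₁ − β₁⁰)/SE = -2.215 / 0.900 = -2.461.
df = n − 2 = 150 − 2 = 148.
Two-sided p ≈ 0.0150, which is < 0.02, so reject H₀.
There is evidence that page load time is associated with website conversion rate.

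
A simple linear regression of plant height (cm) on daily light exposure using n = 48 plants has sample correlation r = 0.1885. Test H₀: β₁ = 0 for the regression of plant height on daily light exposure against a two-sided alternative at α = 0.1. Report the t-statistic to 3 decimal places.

t = r·√(n − 2)/√(1 − r²) = 0.1885·√46/√0.964468 = 1.302.
df = n − 2 = 46.
Two-sided p ≈ 0.1995, which is ≥ 0.1, so fail to reject H₀.
The data do not give significant evidence of a linear association between daily light exposure and plant height.

t = 1.302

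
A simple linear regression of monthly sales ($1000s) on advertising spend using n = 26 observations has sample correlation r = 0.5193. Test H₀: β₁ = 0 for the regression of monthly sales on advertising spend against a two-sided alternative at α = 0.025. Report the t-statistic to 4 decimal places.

t = 2.9769

t = r·√(n − 2)/√(1 − r²) = 0.5193·√24/√0.730328 = 2.9769.
df = n − 2 = 24.
Two-sided p ≈ 0.0066, which is < 0.025, so reject H₀.
There is evidence of a linear association between advertising spend and monthly sales.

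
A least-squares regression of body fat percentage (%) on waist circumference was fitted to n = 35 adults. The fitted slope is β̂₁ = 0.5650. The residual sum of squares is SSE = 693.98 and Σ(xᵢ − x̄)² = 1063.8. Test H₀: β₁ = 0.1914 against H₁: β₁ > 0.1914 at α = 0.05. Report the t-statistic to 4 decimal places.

MSE = SSE/(n − 2) = 693.98/33 = 21.0297.
SE(β̂₁) = √(MSE/Sₓₓ) = √(21.0297/1063.8) = 0.1406.
t = (0.5650 − 0.1914) / 0.1406 = 2.6572.
df = n − 2 = 33.
One-sided p ≈ 0.0060, which is < 0.05, so reject H₀.
There is evidence that the true slope on waist circumference exceeds 0.1914 % per unit.

t = 2.6572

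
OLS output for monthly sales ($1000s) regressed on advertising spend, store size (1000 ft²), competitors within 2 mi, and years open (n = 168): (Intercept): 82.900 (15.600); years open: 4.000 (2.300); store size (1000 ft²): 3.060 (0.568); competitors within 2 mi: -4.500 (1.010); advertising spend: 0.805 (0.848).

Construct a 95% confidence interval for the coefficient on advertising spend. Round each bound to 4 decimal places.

(-0.8695, 2.4795)

Read off: b = 0.805, SE = 0.848 for advertising spend.
df = n − k − 1 = 168 − 4 − 1 = 163.
t* = t_{0.025, 163} = 1.974625.
Margin = t* × SE = 1.974625 × 0.848 = 1.674482.
CI: 0.805 ± 1.674482 → (-0.8695, 2.4795).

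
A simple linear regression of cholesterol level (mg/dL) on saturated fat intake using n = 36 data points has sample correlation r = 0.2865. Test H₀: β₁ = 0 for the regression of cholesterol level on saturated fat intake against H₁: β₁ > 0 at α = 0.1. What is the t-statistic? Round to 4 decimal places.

t = r·√(n − 2)/√(1 − r²) = 0.2865·√34/√0.917918 = 1.7437.
df = n − 2 = 34.
One-sided p ≈ 0.0451, which is < 0.1, so reject H₀.
There is evidence of a linear association between saturated fat intake and cholesterol level.

t = 1.7437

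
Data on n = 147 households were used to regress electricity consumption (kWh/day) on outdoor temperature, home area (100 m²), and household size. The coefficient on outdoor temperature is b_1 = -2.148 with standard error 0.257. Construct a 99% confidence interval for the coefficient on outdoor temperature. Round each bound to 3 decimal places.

df = n − k − 1 = 147 − 3 − 1 = 143.
t* = t_{0.005, 143} = 2.610647.
Margin = t* × SE = 2.610647 × 0.257 = 0.67094.
CI: -2.148 ± 0.67094 → (-2.819, -1.477).
With 99% confidence, each one-unit increase in outdoor temperature is associated with a change of between -2.819 and -1.477 kWh/day in electricity consumption, holding the other predictors fixed.

(-2.819, -1.477)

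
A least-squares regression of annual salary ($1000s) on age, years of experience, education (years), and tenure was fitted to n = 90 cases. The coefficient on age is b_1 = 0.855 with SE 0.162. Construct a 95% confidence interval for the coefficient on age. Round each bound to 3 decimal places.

(0.533, 1.177)

df = n − k − 1 = 90 − 4 − 1 = 85.
t* = t_{0.025, 85} = 1.988268.
Margin = t* × SE = 1.988268 × 0.162 = 0.32210.
CI: 0.855 ± 0.32210 → (0.533, 1.177).
With 95% confidence, each one-unit increase in age is associated with a change of between 0.533 and 1.177 $1000s in annual salary, holding the other predictors fixed.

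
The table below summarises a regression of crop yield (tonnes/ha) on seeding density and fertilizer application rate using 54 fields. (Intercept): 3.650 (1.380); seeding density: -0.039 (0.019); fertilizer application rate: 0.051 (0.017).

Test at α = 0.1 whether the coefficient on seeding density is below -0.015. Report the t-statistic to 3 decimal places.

Read off: b = -0.039, SE = 0.019 for seeding density.
H₀: β₁ = -0.015 vs H₁: β₁ < -0.015.
t = (-0.039 − (-0.015)) / 0.019 = -1.263.
df = n − k − 1 = 54 − 2 − 1 = 51.
One-sided p ≈ 0.1061, which is ≥ 0.1, so fail to reject H₀.
The data do not give significant evidence that the true slope on seeding density is below -0.015 tonnes/ha per unit, holding the other predictors fixed.

t = -1.263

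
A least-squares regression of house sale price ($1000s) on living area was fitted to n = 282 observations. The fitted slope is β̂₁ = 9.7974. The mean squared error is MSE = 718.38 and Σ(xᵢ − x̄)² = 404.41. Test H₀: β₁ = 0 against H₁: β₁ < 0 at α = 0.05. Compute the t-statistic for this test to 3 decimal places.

SE(β̂₁) = √(MSE/Sₓₓ) = √(718.38/404.41) = 1.3328.
t = 9.7974 / 1.3328 = 7.351.
df = n − 2 = 280.
One-sided p ≈ 1.0000, which is ≥ 0.05, so fail to reject H₀.
The data do not give significant evidence that the true slope on living area is negative.

t = 7.351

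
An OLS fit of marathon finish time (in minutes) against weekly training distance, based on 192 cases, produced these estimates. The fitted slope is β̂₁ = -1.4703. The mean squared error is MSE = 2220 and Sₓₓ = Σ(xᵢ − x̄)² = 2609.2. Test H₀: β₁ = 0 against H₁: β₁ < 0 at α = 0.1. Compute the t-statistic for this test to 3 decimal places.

SE(β̂₁) = √(MSE/Sₓₓ) = √(2220/2609.2) = 0.922407.
t = -1.4703 / 0.922407 = -1.594.
df = n − 2 = 190.
One-sided p ≈ 0.0563, which is < 0.1, so reject H₀.
There is evidence that the true slope on weekly training distance is negative.

t = -1.594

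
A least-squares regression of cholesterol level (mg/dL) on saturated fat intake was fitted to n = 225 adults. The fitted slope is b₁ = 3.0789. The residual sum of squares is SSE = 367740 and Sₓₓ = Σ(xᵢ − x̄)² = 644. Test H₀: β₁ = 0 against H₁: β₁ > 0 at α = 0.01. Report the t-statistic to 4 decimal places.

MSE = SSE/(n − 2) = 367740/223 = 1649.06.
SE(b₁) = √(MSE/Sₓₓ) = √(1649.06/644) = 1.6002.
t = 3.0789 / 1.6002 = 1.9241.
df = n − 2 = 223.
One-sided p ≈ 0.0278, which is ≥ 0.01, so fail to reject H₀.
The data do not give significant evidence that the true slope on saturated fat intake is positive.

t = 1.9241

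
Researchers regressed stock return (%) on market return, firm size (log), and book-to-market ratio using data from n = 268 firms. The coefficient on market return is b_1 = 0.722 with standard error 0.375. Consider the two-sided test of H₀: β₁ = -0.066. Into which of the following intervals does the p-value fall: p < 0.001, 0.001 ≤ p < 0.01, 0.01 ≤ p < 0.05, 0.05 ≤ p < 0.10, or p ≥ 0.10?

t = (0.722 − (-0.066)) / 0.375 = 2.101.
df = n − k − 1 = 268 − 3 − 1 = 264.
Two-sided p = 2·P(T_{264} > |t|) ≈ 0.0366.
So 0.01 ≤ p < 0.05.

0.01 ≤ p < 0.05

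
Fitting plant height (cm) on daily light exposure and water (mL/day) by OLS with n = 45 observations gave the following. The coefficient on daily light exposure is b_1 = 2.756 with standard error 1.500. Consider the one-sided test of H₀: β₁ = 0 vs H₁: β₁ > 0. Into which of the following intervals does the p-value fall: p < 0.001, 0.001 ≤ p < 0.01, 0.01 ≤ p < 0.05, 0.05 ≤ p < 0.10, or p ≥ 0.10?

0.01 ≤ p < 0.05

t = 2.756 / 1.500 = 1.837.
df = n − k − 1 = 45 − 2 − 1 = 42.
One-sided p = P(T_{42} > t) ≈ 0.0366.
So 0.01 ≤ p < 0.05.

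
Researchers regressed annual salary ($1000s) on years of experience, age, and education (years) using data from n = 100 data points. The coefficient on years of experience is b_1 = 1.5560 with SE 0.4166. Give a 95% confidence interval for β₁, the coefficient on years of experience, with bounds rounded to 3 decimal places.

(0.729, 2.383)

df = n − k − 1 = 100 − 3 − 1 = 96.
t* = t_{0.025, 96} = 1.984984.
Margin = t* × SE = 1.984984 × 0.4166 = 0.82694.
CI: 1.5560 ± 0.82694 → (0.729, 2.383).
With 95% confidence, each one-unit increase in years of experience is associated with a change of between 0.729 and 2.383 $1000s in annual salary, holding the other predictors fixed.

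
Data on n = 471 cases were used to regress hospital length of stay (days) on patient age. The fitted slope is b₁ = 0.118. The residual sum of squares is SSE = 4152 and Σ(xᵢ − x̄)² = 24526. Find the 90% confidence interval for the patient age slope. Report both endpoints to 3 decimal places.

MSE = SSE/(n − 2) = 4152/469 = 8.85288.
SE(b₁) = √(MSE/Sₓₓ) = √(8.85288/24526) = 0.0189989.
df = n − 2 = 469.
t* = t_{0.05, 469} = 1.648109.
Margin = t* × SE = 1.648109 × 0.0189989 = 0.03131.
CI: 0.118 ± 0.03131 → (0.087, 0.149).
With 90% confidence, each one-unit increase in patient age is associated with a change of between 0.087 and 0.149 days in hospital length of stay.

(0.087, 0.149)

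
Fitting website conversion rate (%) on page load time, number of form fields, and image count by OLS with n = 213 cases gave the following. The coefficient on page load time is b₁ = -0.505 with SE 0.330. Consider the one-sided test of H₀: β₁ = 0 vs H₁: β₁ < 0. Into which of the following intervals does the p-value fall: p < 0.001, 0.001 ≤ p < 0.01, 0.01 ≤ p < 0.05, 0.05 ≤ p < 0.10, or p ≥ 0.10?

0.05 ≤ p < 0.10

t = -0.505 / 0.330 = -1.530.
df = n − k − 1 = 213 − 3 − 1 = 209.
One-sided p = P(T_{209} < t) ≈ 0.0637.
So 0.05 ≤ p < 0.10.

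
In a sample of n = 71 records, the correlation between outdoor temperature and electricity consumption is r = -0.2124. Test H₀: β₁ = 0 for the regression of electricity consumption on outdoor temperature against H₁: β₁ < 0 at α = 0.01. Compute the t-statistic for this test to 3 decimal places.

t = r·√(n − 2)/√(1 − r²) = -0.2124·√69/√0.954886 = -1.806.
df = n − 2 = 69.
One-sided p ≈ 0.0377, which is ≥ 0.01, so fail to reject H₀.
The data do not give significant evidence of a linear association between outdoor temperature and electricity consumption.

t = -1.806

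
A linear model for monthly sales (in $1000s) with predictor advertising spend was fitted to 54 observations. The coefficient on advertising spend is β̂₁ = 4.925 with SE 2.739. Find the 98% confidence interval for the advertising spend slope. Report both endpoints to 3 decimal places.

df = n − 2 = 54 − 2 = 52.
t* = t_{0.01, 52} = 2.400225.
Margin = t* × SE = 2.400225 × 2.739 = 6.57422.
CI: 4.925 ± 6.57422 → (-1.649, 11.499).
With 98% confidence, each one-unit increase in advertising spend is associated with a change of between -1.649 and 11.499 $1000s in monthly sales.

(-1.649, 11.499)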